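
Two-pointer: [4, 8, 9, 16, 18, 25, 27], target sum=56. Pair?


Two pointers: lo=0, hi=6
No pair sums to 56


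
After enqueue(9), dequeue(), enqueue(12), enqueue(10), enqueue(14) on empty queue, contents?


enqueue(9) -> [9]
dequeue() returns 9 -> []
enqueue(12) -> [12]
enqueue(10) -> [12, 10]
enqueue(14) -> [12, 10, 14]
Final queue (front to back): [12, 10, 14]


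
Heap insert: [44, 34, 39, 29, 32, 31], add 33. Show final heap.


Append 33: [44, 34, 39, 29, 32, 31, 33]
Bubble up: no swaps needed
Result: [44, 34, 39, 29, 32, 31, 33]


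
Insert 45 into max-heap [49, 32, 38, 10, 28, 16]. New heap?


Append 45: [49, 32, 38, 10, 28, 16, 45]
Bubble up: swap idx 6(45) with idx 2(38)
Result: [49, 32, 45, 10, 28, 16, 38]


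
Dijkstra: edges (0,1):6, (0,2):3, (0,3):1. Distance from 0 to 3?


Dijkstra from 0:
Distances: {0: 0, 1: 6, 2: 3, 3: 1}
Shortest distance to 3 = 1, path = [0, 3]


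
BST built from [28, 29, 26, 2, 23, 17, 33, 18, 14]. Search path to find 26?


BST root = 28
Search for 26: compare at each node
Path: [28, 26]


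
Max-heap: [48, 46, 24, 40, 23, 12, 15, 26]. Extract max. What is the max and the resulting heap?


Max = 48
Replace root with last, heapify down
Resulting heap: [46, 40, 24, 26, 23, 12, 15]


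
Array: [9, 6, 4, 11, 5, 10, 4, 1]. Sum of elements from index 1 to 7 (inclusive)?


Prefix sums: [0, 9, 15, 19, 30, 35, 45, 49, 50]
Sum[1..7] = prefix[8] - prefix[1] = 50 - 9 = 41


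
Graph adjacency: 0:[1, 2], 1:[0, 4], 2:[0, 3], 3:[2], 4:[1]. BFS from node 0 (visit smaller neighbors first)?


BFS queue: start with [0]
Visit order: [0, 1, 2, 4, 3]


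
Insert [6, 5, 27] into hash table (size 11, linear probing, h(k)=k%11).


Insertions: 6->slot 6; 5->slot 5; 27->slot 7
Table: [None, None, None, None, None, 5, 6, 27, None, None, None]


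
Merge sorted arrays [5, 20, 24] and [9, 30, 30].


Compare heads, take smaller each step.
Merged: [5, 9, 20, 24, 30, 30]


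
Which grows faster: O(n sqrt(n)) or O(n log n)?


linearithmic grows slower than n^1.5
O(n log n) is asymptotically smaller; O(n sqrt(n)) grows faster


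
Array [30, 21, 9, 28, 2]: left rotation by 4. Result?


Left rotate by 4: [2, 30, 21, 9, 28]


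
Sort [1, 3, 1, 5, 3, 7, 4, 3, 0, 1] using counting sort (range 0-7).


Count array: [1, 3, 0, 3, 1, 1, 0, 1]
Reconstruct: [0, 1, 1, 1, 3, 3, 3, 4, 5, 7]


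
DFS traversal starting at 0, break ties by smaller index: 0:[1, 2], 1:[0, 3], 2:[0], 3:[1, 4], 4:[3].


DFS stack-based: start with [0]
Visit order: [0, 1, 3, 4, 2]


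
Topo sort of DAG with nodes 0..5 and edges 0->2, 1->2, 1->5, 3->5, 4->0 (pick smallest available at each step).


Kahn's algorithm, process smallest node first
Order: [1, 3, 4, 0, 2, 5]


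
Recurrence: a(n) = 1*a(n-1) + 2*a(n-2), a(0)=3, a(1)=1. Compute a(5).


Build bottom-up:
...a(3)=9, a(4)=23, a(5)=1*23+2*9=41


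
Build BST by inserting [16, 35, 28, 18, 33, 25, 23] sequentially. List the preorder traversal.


Root = 16; build tree by BST insertion.
Preorder traversal: [16, 35, 28, 18, 25, 23, 33]


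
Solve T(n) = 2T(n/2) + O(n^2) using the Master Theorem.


a=2, b=2, c=2. log_2(2)=1 < c=2. Case 3: O(n^c) = O(n^2)
Complexity: O(n^2)


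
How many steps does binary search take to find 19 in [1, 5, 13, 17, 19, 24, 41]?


Search for 19:
[0,6] mid=3 arr[3]=17
[4,6] mid=5 arr[5]=24
[4,4] mid=4 arr[4]=19
Total: 3 comparisons


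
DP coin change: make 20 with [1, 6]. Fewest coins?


dp[0]=0; dp[i]=1+min(dp[i-c] for c in coins)
...dp[15]=5, dp[16]=6, dp[17]=7, dp[18]=3, dp[19]=4, dp[20]=5
Minimum coins for 20 = 5


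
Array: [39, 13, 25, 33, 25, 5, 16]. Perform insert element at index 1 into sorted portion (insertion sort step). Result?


After one pass: [13, 39, 25, 33, 25, 5, 16]


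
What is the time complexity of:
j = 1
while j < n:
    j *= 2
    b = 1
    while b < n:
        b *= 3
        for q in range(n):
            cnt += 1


Per nesting level: O(log n) * O(log n) * O(n) = O(n (log n)^2)
Complexity: O(n (log n)^2)


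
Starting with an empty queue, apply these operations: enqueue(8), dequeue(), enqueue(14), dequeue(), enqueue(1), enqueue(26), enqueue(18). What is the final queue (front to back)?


enqueue(8) -> [8]
dequeue() returns 8 -> []
enqueue(14) -> [14]
dequeue() returns 14 -> []
enqueue(1) -> [1]
enqueue(26) -> [1, 26]
enqueue(18) -> [1, 26, 18]
Final queue (front to back): [1, 26, 18]


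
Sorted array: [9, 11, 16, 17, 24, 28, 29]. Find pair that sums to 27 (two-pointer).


Two pointers: lo=0, hi=6
Found pair: (11, 16) summing to 27


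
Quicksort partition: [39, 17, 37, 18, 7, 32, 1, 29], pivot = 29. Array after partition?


Elements <= 29 go left of pivot.
Result: [17, 18, 7, 1, 29, 32, 39, 37], pivot at index 4


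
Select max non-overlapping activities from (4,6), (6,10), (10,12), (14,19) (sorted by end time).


Greedy: pick earliest-ending, then skip overlaps.
Selected (4 activities): [(4, 6), (6, 10), (10, 12), (14, 19)]


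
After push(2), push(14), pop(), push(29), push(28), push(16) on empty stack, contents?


push(2) -> [2]
push(14) -> [2, 14]
pop() returns 14 -> [2]
push(29) -> [2, 29]
push(28) -> [2, 29, 28]
push(16) -> [2, 29, 28, 16]
Final stack (bottom to top): [2, 29, 28, 16]


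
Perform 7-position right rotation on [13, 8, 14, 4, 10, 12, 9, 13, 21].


Right rotate by 7: [14, 4, 10, 12, 9, 13, 21, 13, 8]


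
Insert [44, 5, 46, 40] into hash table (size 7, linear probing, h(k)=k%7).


Insertions: 44->slot 2; 5->slot 5; 46->slot 4; 40->slot 6
Table: [None, None, 44, None, 46, 5, 40]


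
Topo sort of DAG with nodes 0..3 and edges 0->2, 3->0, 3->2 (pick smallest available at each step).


Kahn's algorithm, process smallest node first
Order: [1, 3, 0, 2]


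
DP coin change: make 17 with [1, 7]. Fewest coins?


dp[0]=0; dp[i]=1+min(dp[i-c] for c in coins)
...dp[12]=6, dp[13]=7, dp[14]=2, dp[15]=3, dp[16]=4, dp[17]=5
Minimum coins for 17 = 5


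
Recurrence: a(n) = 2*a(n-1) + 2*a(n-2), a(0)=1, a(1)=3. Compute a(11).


Build bottom-up:
...a(9)=9136, a(10)=24960, a(11)=2*24960+2*9136=68192


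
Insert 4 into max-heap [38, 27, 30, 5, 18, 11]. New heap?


Append 4: [38, 27, 30, 5, 18, 11, 4]
Bubble up: no swaps needed
Result: [38, 27, 30, 5, 18, 11, 4]


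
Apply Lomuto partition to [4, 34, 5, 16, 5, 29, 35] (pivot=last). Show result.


Elements <= 35 go left of pivot.
Result: [4, 34, 5, 16, 5, 29, 35], pivot at index 6


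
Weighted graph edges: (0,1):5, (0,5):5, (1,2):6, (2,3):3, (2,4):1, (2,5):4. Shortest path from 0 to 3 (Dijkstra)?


Dijkstra from 0:
Distances: {0: 0, 1: 5, 2: 9, 3: 12, 4: 10, 5: 5}
Shortest distance to 3 = 12, path = [0, 5, 2, 3]


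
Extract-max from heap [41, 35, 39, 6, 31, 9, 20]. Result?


Max = 41
Replace root with last, heapify down
Resulting heap: [39, 35, 20, 6, 31, 9]


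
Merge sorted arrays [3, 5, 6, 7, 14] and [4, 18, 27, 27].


Compare heads, take smaller each step.
Merged: [3, 4, 5, 6, 7, 14, 18, 27, 27]


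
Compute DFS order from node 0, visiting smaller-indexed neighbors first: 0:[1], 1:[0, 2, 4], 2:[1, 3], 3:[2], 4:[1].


DFS stack-based: start with [0]
Visit order: [0, 1, 2, 3, 4]


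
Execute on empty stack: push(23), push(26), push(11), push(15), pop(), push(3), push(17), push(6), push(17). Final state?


push(23) -> [23]
push(26) -> [23, 26]
push(11) -> [23, 26, 11]
push(15) -> [23, 26, 11, 15]
pop() returns 15 -> [23, 26, 11]
push(3) -> [23, 26, 11, 3]
push(17) -> [23, 26, 11, 3, 17]
push(6) -> [23, 26, 11, 3, 17, 6]
push(17) -> [23, 26, 11, 3, 17, 6, 17]
Final stack (bottom to top): [23, 26, 11, 3, 17, 6, 17]


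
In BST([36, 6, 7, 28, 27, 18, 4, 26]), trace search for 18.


BST root = 36
Search for 18: compare at each node
Path: [36, 6, 7, 28, 27, 18]


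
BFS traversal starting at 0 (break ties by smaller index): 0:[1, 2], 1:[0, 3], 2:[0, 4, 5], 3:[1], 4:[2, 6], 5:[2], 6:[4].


BFS queue: start with [0]
Visit order: [0, 1, 2, 3, 4, 5, 6]


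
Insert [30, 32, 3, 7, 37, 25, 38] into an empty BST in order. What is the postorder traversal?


Root = 30; build tree by BST insertion.
Postorder traversal: [25, 7, 3, 38, 37, 32, 30]


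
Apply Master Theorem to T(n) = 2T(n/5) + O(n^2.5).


a=2, b=5, c=2.5. log_5(2)=0.431 < c=2.5. Case 3: O(n^c) = O(n^2.500)
Complexity: O(n^2.500)


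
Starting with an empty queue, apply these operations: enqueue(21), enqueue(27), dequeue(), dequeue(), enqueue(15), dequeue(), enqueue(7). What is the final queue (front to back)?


enqueue(21) -> [21]
enqueue(27) -> [21, 27]
dequeue() returns 21 -> [27]
dequeue() returns 27 -> []
enqueue(15) -> [15]
dequeue() returns 15 -> []
enqueue(7) -> [7]
Final queue (front to back): [7]


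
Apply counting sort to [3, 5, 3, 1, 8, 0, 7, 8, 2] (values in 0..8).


Count array: [1, 1, 1, 2, 0, 1, 0, 1, 2]
Reconstruct: [0, 1, 2, 3, 3, 5, 7, 8, 8]


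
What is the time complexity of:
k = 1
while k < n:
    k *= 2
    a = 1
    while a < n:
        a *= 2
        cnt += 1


Per nesting level: O(log n) * O(log n) = O((log n)^2)
Complexity: O((log n)^2)


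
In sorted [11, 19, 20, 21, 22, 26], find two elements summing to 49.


Two pointers: lo=0, hi=5
No pair sums to 49


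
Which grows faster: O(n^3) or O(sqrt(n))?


sublinear grows slower than cubic
O(sqrt(n)) is asymptotically smaller; O(n^3) grows faster


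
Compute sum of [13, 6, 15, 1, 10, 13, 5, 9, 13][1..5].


Prefix sums: [0, 13, 19, 34, 35, 45, 58, 63, 72, 85]
Sum[1..5] = prefix[6] - prefix[1] = 58 - 13 = 45


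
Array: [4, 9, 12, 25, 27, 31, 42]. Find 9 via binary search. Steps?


Search for 9:
[0,6] mid=3 arr[3]=25
[0,2] mid=1 arr[1]=9
Total: 2 comparisons


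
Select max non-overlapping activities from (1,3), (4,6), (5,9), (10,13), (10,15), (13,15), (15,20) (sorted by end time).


Greedy: pick earliest-ending, then skip overlaps.
Selected (5 activities): [(1, 3), (4, 6), (10, 13), (13, 15), (15, 20)]


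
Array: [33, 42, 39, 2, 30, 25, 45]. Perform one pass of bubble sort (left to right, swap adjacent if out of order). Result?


After one pass: [33, 39, 2, 30, 25, 42, 45]


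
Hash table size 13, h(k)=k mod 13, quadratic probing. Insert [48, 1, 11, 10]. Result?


Insertions: 48->slot 9; 1->slot 1; 11->slot 11; 10->slot 10
Table: [None, 1, None, None, None, None, None, None, None, 48, 10, 11, None]


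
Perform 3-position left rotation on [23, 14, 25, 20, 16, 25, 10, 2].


Left rotate by 3: [20, 16, 25, 10, 2, 23, 14, 25]


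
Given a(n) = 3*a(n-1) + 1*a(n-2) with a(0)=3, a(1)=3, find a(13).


Build bottom-up:
...a(11)=552954, a(12)=1826283, a(13)=3*1826283+1*552954=6031803


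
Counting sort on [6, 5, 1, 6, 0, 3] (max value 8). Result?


Count array: [1, 1, 0, 1, 0, 1, 2, 0, 0]
Reconstruct: [0, 1, 3, 5, 6, 6]


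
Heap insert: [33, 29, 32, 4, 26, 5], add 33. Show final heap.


Append 33: [33, 29, 32, 4, 26, 5, 33]
Bubble up: swap idx 6(33) with idx 2(32)
Result: [33, 29, 33, 4, 26, 5, 32]


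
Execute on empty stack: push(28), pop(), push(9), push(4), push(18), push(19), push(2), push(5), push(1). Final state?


push(28) -> [28]
pop() returns 28 -> []
push(9) -> [9]
push(4) -> [9, 4]
push(18) -> [9, 4, 18]
push(19) -> [9, 4, 18, 19]
push(2) -> [9, 4, 18, 19, 2]
push(5) -> [9, 4, 18, 19, 2, 5]
push(1) -> [9, 4, 18, 19, 2, 5, 1]
Final stack (bottom to top): [9, 4, 18, 19, 2, 5, 1]


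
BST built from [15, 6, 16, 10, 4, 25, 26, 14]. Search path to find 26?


BST root = 15
Search for 26: compare at each node
Path: [15, 16, 25, 26]


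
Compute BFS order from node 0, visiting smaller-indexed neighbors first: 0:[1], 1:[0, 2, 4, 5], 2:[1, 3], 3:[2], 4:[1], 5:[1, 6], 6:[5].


BFS queue: start with [0]
Visit order: [0, 1, 2, 4, 5, 3, 6]


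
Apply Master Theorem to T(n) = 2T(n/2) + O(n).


a=2, b=2, c=1. log_2(2)=1 = c=1. Case 2: O(n^c log n) = O(n log n)
Complexity: O(n log n)


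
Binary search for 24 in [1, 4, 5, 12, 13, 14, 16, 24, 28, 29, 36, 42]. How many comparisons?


Search for 24:
[0,11] mid=5 arr[5]=14
[6,11] mid=8 arr[8]=28
[6,7] mid=6 arr[6]=16
[7,7] mid=7 arr[7]=24
Total: 4 comparisons


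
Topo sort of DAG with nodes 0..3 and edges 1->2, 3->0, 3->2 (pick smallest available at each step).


Kahn's algorithm, process smallest node first
Order: [1, 3, 0, 2]


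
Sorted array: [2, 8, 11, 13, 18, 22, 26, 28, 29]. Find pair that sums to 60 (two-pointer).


Two pointers: lo=0, hi=8
No pair sums to 60


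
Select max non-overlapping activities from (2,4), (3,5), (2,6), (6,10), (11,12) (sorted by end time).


Greedy: pick earliest-ending, then skip overlaps.
Selected (3 activities): [(2, 4), (6, 10), (11, 12)]


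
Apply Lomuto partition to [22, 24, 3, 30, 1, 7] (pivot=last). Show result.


Elements <= 7 go left of pivot.
Result: [3, 1, 7, 30, 24, 22], pivot at index 2


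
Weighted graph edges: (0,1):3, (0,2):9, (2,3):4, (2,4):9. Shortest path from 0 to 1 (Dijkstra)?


Dijkstra from 0:
Distances: {0: 0, 1: 3, 2: 9, 3: 13, 4: 18}
Shortest distance to 1 = 3, path = [0, 1]


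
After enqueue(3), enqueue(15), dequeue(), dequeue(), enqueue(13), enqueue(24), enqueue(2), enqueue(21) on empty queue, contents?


enqueue(3) -> [3]
enqueue(15) -> [3, 15]
dequeue() returns 3 -> [15]
dequeue() returns 15 -> []
enqueue(13) -> [13]
enqueue(24) -> [13, 24]
enqueue(2) -> [13, 24, 2]
enqueue(21) -> [13, 24, 2, 21]
Final queue (front to back): [13, 24, 2, 21]


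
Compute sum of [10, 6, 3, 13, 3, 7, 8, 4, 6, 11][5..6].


Prefix sums: [0, 10, 16, 19, 32, 35, 42, 50, 54, 60, 71]
Sum[5..6] = prefix[7] - prefix[5] = 50 - 35 = 15


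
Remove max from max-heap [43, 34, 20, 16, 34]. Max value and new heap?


Max = 43
Replace root with last, heapify down
Resulting heap: [34, 34, 20, 16]


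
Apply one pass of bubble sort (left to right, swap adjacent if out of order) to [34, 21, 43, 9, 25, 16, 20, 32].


After one pass: [21, 34, 9, 25, 16, 20, 32, 43]


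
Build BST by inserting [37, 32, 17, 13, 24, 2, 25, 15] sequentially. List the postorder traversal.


Root = 37; build tree by BST insertion.
Postorder traversal: [2, 15, 13, 25, 24, 17, 32, 37]


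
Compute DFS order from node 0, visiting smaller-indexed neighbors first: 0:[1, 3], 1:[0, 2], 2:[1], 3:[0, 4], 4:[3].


DFS stack-based: start with [0]
Visit order: [0, 1, 2, 3, 4]


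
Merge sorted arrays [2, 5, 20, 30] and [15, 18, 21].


Compare heads, take smaller each step.
Merged: [2, 5, 15, 18, 20, 21, 30]


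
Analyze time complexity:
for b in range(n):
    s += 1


Per nesting level: O(n) = O(n)
Complexity: O(n)


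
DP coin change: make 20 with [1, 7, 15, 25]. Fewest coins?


dp[0]=0; dp[i]=1+min(dp[i-c] for c in coins)
...dp[15]=1, dp[16]=2, dp[17]=3, dp[18]=4, dp[19]=5, dp[20]=6
Minimum coins for 20 = 6


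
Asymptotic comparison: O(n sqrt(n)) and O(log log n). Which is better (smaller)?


double-logarithmic grows slower than n^1.5
O(log log n) is asymptotically smaller; O(n sqrt(n)) grows faster


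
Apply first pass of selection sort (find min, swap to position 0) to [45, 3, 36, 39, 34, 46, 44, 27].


After one pass: [3, 45, 36, 39, 34, 46, 44, 27]


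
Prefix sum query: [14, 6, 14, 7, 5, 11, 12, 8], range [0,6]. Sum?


Prefix sums: [0, 14, 20, 34, 41, 46, 57, 69, 77]
Sum[0..6] = prefix[7] - prefix[0] = 69 - 0 = 69


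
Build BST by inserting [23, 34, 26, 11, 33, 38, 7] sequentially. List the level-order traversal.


Root = 23; build tree by BST insertion.
Level-Order traversal: [23, 11, 34, 7, 26, 38, 33]


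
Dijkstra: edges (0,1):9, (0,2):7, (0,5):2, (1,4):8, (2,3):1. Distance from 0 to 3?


Dijkstra from 0:
Distances: {0: 0, 1: 9, 2: 7, 3: 8, 4: 17, 5: 2}
Shortest distance to 3 = 8, path = [0, 2, 3]


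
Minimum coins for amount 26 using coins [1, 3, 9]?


dp[0]=0; dp[i]=1+min(dp[i-c] for c in coins)
...dp[21]=3, dp[22]=4, dp[23]=5, dp[24]=4, dp[25]=5, dp[26]=6
Minimum coins for 26 = 6


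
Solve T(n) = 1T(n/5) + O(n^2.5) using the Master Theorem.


a=1, b=5, c=2.5. log_5(1)=0 < c=2.5. Case 3: O(n^c) = O(n^2.500)
Complexity: O(n^2.500)


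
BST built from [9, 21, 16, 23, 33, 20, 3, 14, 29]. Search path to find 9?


BST root = 9
Search for 9: compare at each node
Path: [9]


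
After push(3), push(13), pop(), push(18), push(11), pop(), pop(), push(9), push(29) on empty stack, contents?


push(3) -> [3]
push(13) -> [3, 13]
pop() returns 13 -> [3]
push(18) -> [3, 18]
push(11) -> [3, 18, 11]
pop() returns 11 -> [3, 18]
pop() returns 18 -> [3]
push(9) -> [3, 9]
push(29) -> [3, 9, 29]
Final stack (bottom to top): [3, 9, 29]


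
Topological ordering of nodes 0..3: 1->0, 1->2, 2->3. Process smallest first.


Kahn's algorithm, process smallest node first
Order: [1, 0, 2, 3]


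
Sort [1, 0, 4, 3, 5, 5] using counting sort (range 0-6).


Count array: [1, 1, 0, 1, 1, 2, 0]
Reconstruct: [0, 1, 3, 4, 5, 5]


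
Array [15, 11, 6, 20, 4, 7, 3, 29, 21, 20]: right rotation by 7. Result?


Right rotate by 7: [20, 4, 7, 3, 29, 21, 20, 15, 11, 6]


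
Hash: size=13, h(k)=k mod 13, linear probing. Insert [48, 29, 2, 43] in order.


Insertions: 48->slot 9; 29->slot 3; 2->slot 2; 43->slot 4
Table: [None, None, 2, 29, 43, None, None, None, None, 48, None, None, None]


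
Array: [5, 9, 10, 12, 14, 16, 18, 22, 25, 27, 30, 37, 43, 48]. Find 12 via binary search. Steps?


Search for 12:
[0,13] mid=6 arr[6]=18
[0,5] mid=2 arr[2]=10
[3,5] mid=4 arr[4]=14
[3,3] mid=3 arr[3]=12
Total: 4 comparisons


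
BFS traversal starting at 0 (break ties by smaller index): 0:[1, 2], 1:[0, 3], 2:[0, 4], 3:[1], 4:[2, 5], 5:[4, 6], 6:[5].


BFS queue: start with [0]
Visit order: [0, 1, 2, 3, 4, 5, 6]


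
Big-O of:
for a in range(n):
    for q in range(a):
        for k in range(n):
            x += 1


Per nesting level: O(n) * O(n) [triangular over a] * O(n) = O(n^3)
Complexity: O(n^3)


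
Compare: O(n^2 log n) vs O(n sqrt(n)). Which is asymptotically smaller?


n^1.5 grows slower than n^2 log n
O(n sqrt(n)) is asymptotically smaller; O(n^2 log n) grows faster


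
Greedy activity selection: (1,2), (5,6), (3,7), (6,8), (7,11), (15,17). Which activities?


Greedy: pick earliest-ending, then skip overlaps.
Selected (4 activities): [(1, 2), (5, 6), (6, 8), (15, 17)]


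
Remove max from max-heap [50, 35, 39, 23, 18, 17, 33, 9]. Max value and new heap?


Max = 50
Replace root with last, heapify down
Resulting heap: [39, 35, 33, 23, 18, 17, 9]


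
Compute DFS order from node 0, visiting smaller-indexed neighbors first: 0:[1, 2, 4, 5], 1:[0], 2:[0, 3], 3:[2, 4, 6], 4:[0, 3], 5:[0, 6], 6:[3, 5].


DFS stack-based: start with [0]
Visit order: [0, 1, 2, 3, 4, 6, 5]


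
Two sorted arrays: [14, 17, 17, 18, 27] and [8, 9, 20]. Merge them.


Compare heads, take smaller each step.
Merged: [8, 9, 14, 17, 17, 18, 20, 27]


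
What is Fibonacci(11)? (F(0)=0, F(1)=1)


F(n)=F(n-1)+F(n-2)
...F(9)=34, F(10)=55, F(11)=89


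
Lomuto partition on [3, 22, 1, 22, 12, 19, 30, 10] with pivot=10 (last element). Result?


Elements <= 10 go left of pivot.
Result: [3, 1, 10, 22, 12, 19, 30, 22], pivot at index 2


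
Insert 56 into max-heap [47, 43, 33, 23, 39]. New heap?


Append 56: [47, 43, 33, 23, 39, 56]
Bubble up: swap idx 5(56) with idx 2(33); swap idx 2(56) with idx 0(47)
Result: [56, 43, 47, 23, 39, 33]


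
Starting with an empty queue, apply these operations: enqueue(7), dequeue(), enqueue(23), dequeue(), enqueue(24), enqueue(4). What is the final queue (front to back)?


enqueue(7) -> [7]
dequeue() returns 7 -> []
enqueue(23) -> [23]
dequeue() returns 23 -> []
enqueue(24) -> [24]
enqueue(4) -> [24, 4]
Final queue (front to back): [24, 4]


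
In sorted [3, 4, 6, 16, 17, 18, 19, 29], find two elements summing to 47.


Two pointers: lo=0, hi=7
Found pair: (18, 29) summing to 47


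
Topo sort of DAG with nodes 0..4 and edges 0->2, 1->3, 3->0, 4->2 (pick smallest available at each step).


Kahn's algorithm, process smallest node first
Order: [1, 3, 0, 4, 2]


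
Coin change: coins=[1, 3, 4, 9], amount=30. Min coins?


dp[0]=0; dp[i]=1+min(dp[i-c] for c in coins)
...dp[25]=4, dp[26]=4, dp[27]=3, dp[28]=4, dp[29]=5, dp[30]=4
Minimum coins for 30 = 4


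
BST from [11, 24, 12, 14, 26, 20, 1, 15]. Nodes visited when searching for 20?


BST root = 11
Search for 20: compare at each node
Path: [11, 24, 12, 14, 20]


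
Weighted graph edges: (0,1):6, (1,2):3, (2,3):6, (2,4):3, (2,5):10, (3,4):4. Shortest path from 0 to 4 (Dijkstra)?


Dijkstra from 0:
Distances: {0: 0, 1: 6, 2: 9, 3: 15, 4: 12, 5: 19}
Shortest distance to 4 = 12, path = [0, 1, 2, 4]


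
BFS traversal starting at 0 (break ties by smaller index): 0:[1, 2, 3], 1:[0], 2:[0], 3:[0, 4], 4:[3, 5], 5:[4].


BFS queue: start with [0]
Visit order: [0, 1, 2, 3, 4, 5]


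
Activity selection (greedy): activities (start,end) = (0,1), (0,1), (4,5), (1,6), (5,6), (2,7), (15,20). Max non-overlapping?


Greedy: pick earliest-ending, then skip overlaps.
Selected (4 activities): [(0, 1), (4, 5), (5, 6), (15, 20)]


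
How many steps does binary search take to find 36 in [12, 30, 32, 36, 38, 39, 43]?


Search for 36:
[0,6] mid=3 arr[3]=36
Total: 1 comparisons


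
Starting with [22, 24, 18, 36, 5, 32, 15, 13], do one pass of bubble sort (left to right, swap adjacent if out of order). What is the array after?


After one pass: [22, 18, 24, 5, 32, 15, 13, 36]


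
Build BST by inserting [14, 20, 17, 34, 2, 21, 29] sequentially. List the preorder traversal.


Root = 14; build tree by BST insertion.
Preorder traversal: [14, 2, 20, 17, 34, 21, 29]


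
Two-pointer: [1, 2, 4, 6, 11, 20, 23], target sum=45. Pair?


Two pointers: lo=0, hi=6
No pair sums to 45


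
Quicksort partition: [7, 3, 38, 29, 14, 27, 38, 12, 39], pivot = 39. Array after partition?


Elements <= 39 go left of pivot.
Result: [7, 3, 38, 29, 14, 27, 38, 12, 39], pivot at index 8


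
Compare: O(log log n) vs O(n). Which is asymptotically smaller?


double-logarithmic grows slower than linear
O(log log n) is asymptotically smaller; O(n) grows faster


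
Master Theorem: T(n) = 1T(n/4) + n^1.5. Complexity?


a=1, b=4, c=1.5. log_4(1)=0 < c=1.5. Case 3: O(n^c) = O(n^1.500)
Complexity: O(n^1.500)


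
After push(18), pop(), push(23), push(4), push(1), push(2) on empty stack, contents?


push(18) -> [18]
pop() returns 18 -> []
push(23) -> [23]
push(4) -> [23, 4]
push(1) -> [23, 4, 1]
push(2) -> [23, 4, 1, 2]
Final stack (bottom to top): [23, 4, 1, 2]


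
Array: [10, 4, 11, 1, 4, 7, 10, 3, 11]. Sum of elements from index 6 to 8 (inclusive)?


Prefix sums: [0, 10, 14, 25, 26, 30, 37, 47, 50, 61]
Sum[6..8] = prefix[9] - prefix[6] = 61 - 37 = 24


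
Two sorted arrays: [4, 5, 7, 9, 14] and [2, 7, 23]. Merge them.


Compare heads, take smaller each step.
Merged: [2, 4, 5, 7, 7, 9, 14, 23]


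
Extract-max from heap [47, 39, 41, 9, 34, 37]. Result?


Max = 47
Replace root with last, heapify down
Resulting heap: [41, 39, 37, 9, 34]


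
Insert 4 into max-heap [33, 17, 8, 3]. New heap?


Append 4: [33, 17, 8, 3, 4]
Bubble up: no swaps needed
Result: [33, 17, 8, 3, 4]


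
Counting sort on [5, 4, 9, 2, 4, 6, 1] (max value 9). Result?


Count array: [0, 1, 1, 0, 2, 1, 1, 0, 0, 1]
Reconstruct: [1, 2, 4, 4, 5, 6, 9]


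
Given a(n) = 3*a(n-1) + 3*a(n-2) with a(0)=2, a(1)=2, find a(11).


Build bottom-up:
...a(9)=126522, a(10)=479682, a(11)=3*479682+3*126522=1818612


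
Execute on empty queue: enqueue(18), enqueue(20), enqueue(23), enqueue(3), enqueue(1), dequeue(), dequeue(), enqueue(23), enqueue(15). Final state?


enqueue(18) -> [18]
enqueue(20) -> [18, 20]
enqueue(23) -> [18, 20, 23]
enqueue(3) -> [18, 20, 23, 3]
enqueue(1) -> [18, 20, 23, 3, 1]
dequeue() returns 18 -> [20, 23, 3, 1]
dequeue() returns 20 -> [23, 3, 1]
enqueue(23) -> [23, 3, 1, 23]
enqueue(15) -> [23, 3, 1, 23, 15]
Final queue (front to back): [23, 3, 1, 23, 15]


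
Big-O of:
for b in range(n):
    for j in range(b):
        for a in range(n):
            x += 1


Per nesting level: O(n) * O(n) [triangular over b] * O(n) = O(n^3)
Complexity: O(n^3)


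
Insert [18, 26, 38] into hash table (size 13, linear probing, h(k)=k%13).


Insertions: 18->slot 5; 26->slot 0; 38->slot 12
Table: [26, None, None, None, None, 18, None, None, None, None, None, None, 38]


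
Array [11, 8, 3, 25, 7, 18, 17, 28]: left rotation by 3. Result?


Left rotate by 3: [25, 7, 18, 17, 28, 11, 8, 3]


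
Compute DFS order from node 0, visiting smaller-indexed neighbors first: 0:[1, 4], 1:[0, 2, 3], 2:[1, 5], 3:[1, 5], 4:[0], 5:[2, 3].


DFS stack-based: start with [0]
Visit order: [0, 1, 2, 5, 3, 4]


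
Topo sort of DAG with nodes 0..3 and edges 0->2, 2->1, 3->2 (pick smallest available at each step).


Kahn's algorithm, process smallest node first
Order: [0, 3, 2, 1]


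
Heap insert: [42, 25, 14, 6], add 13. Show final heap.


Append 13: [42, 25, 14, 6, 13]
Bubble up: no swaps needed
Result: [42, 25, 14, 6, 13]


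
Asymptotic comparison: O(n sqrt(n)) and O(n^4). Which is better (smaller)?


n^1.5 grows slower than quartic
O(n sqrt(n)) is asymptotically smaller; O(n^4) grows faster


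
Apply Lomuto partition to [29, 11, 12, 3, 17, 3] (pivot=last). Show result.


Elements <= 3 go left of pivot.
Result: [3, 3, 12, 29, 17, 11], pivot at index 1


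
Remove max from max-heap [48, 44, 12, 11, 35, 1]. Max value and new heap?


Max = 48
Replace root with last, heapify down
Resulting heap: [44, 35, 12, 11, 1]


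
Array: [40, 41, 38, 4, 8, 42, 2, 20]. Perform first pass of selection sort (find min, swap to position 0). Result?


After one pass: [2, 41, 38, 4, 8, 42, 40, 20]


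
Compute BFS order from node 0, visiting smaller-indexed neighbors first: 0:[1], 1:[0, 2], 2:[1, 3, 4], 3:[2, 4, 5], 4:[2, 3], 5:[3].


BFS queue: start with [0]
Visit order: [0, 1, 2, 3, 4, 5]


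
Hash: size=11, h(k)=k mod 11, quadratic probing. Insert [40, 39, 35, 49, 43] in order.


Insertions: 40->slot 7; 39->slot 6; 35->slot 2; 49->slot 5; 43->slot 10
Table: [None, None, 35, None, None, 49, 39, 40, None, None, 43]


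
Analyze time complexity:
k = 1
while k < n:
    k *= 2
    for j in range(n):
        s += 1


Per nesting level: O(log n) * O(n) = O(n log n)
Complexity: O(n log n)


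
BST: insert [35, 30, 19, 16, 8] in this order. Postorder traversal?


Root = 35; build tree by BST insertion.
Postorder traversal: [8, 16, 19, 30, 35]


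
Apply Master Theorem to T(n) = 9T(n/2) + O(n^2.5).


a=9, b=2, c=2.5. log_2(9)=3.170 > c=2.5. Case 1: O(n^log_b(a)) = O(n^3.170)
Complexity: O(n^3.170)


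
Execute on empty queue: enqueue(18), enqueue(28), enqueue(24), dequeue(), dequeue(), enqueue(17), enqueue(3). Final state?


enqueue(18) -> [18]
enqueue(28) -> [18, 28]
enqueue(24) -> [18, 28, 24]
dequeue() returns 18 -> [28, 24]
dequeue() returns 28 -> [24]
enqueue(17) -> [24, 17]
enqueue(3) -> [24, 17, 3]
Final queue (front to back): [24, 17, 3]


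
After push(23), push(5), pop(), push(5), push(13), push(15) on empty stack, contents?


push(23) -> [23]
push(5) -> [23, 5]
pop() returns 5 -> [23]
push(5) -> [23, 5]
push(13) -> [23, 5, 13]
push(15) -> [23, 5, 13, 15]
Final stack (bottom to top): [23, 5, 13, 15]


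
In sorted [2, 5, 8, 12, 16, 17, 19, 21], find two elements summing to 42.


Two pointers: lo=0, hi=7
No pair sums to 42


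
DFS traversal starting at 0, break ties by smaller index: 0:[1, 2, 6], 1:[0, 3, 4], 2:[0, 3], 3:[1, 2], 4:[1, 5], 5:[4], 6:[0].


DFS stack-based: start with [0]
Visit order: [0, 1, 3, 2, 4, 5, 6]


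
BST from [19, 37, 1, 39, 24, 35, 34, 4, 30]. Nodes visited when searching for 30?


BST root = 19
Search for 30: compare at each node
Path: [19, 37, 24, 35, 34, 30]


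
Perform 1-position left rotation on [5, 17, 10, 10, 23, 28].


Left rotate by 1: [17, 10, 10, 23, 28, 5]


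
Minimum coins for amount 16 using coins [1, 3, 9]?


dp[0]=0; dp[i]=1+min(dp[i-c] for c in coins)
...dp[11]=3, dp[12]=2, dp[13]=3, dp[14]=4, dp[15]=3, dp[16]=4
Minimum coins for 16 = 4


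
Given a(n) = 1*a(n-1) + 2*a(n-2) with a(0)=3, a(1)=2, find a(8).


Build bottom-up:
...a(6)=108, a(7)=212, a(8)=1*212+2*108=428


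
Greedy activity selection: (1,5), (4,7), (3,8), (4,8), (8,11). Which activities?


Greedy: pick earliest-ending, then skip overlaps.
Selected (2 activities): [(1, 5), (8, 11)]


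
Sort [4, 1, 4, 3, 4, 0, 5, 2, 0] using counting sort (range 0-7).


Count array: [2, 1, 1, 1, 3, 1, 0, 0]
Reconstruct: [0, 0, 1, 2, 3, 4, 4, 4, 5]


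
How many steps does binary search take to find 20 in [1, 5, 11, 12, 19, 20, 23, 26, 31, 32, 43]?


Search for 20:
[0,10] mid=5 arr[5]=20
Total: 1 comparisons


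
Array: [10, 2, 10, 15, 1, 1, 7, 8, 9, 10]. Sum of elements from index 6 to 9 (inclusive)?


Prefix sums: [0, 10, 12, 22, 37, 38, 39, 46, 54, 63, 73]
Sum[6..9] = prefix[10] - prefix[6] = 73 - 39 = 34


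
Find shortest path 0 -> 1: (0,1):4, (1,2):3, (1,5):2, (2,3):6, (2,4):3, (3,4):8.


Dijkstra from 0:
Distances: {0: 0, 1: 4, 2: 7, 3: 13, 4: 10, 5: 6}
Shortest distance to 1 = 4, path = [0, 1]


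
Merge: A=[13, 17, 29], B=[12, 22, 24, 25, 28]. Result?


Compare heads, take smaller each step.
Merged: [12, 13, 17, 22, 24, 25, 28, 29]


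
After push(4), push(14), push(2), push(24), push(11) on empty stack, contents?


push(4) -> [4]
push(14) -> [4, 14]
push(2) -> [4, 14, 2]
push(24) -> [4, 14, 2, 24]
push(11) -> [4, 14, 2, 24, 11]
Final stack (bottom to top): [4, 14, 2, 24, 11]


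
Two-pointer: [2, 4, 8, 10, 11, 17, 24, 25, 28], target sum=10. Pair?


Two pointers: lo=0, hi=8
Found pair: (2, 8) summing to 10


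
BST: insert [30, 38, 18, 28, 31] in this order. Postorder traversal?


Root = 30; build tree by BST insertion.
Postorder traversal: [28, 18, 31, 38, 30]


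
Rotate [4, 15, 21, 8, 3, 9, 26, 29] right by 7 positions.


Right rotate by 7: [15, 21, 8, 3, 9, 26, 29, 4]


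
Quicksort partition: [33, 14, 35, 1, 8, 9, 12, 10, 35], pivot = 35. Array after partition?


Elements <= 35 go left of pivot.
Result: [33, 14, 35, 1, 8, 9, 12, 10, 35], pivot at index 8


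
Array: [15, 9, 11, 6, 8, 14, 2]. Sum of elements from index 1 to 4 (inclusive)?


Prefix sums: [0, 15, 24, 35, 41, 49, 63, 65]
Sum[1..4] = prefix[5] - prefix[1] = 49 - 15 = 34


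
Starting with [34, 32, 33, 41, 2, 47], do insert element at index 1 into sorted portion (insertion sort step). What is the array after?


After one pass: [32, 34, 33, 41, 2, 47]


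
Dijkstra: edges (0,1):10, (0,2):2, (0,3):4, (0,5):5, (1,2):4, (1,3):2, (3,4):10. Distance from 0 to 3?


Dijkstra from 0:
Distances: {0: 0, 1: 6, 2: 2, 3: 4, 4: 14, 5: 5}
Shortest distance to 3 = 4, path = [0, 3]


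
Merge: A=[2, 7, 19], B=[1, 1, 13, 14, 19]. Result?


Compare heads, take smaller each step.
Merged: [1, 1, 2, 7, 13, 14, 19, 19]


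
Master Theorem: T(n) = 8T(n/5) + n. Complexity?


a=8, b=5, c=1. log_5(8)=1.292 > c=1. Case 1: O(n^log_b(a)) = O(n^1.292)
Complexity: O(n^1.292)


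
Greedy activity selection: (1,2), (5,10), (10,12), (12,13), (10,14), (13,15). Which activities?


Greedy: pick earliest-ending, then skip overlaps.
Selected (5 activities): [(1, 2), (5, 10), (10, 12), (12, 13), (13, 15)]


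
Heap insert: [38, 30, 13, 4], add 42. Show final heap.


Append 42: [38, 30, 13, 4, 42]
Bubble up: swap idx 4(42) with idx 1(30); swap idx 1(42) with idx 0(38)
Result: [42, 38, 13, 4, 30]


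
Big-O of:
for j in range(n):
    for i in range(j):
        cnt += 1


Per nesting level: O(n) * O(n) [triangular over j] = O(n^2)
Complexity: O(n^2)


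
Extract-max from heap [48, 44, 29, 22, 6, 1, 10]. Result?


Max = 48
Replace root with last, heapify down
Resulting heap: [44, 22, 29, 10, 6, 1]


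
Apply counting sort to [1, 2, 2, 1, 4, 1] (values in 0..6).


Count array: [0, 3, 2, 0, 1, 0, 0]
Reconstruct: [1, 1, 1, 2, 2, 4]


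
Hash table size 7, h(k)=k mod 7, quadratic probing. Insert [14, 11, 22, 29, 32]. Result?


Insertions: 14->slot 0; 11->slot 4; 22->slot 1; 29->slot 2; 32->slot 5
Table: [14, 22, 29, None, 11, 32, None]


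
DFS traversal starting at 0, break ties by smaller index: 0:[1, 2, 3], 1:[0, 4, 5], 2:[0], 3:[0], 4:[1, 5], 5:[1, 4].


DFS stack-based: start with [0]
Visit order: [0, 1, 4, 5, 2, 3]


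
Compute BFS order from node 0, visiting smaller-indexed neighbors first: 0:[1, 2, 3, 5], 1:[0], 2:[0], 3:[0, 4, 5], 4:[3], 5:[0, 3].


BFS queue: start with [0]
Visit order: [0, 1, 2, 3, 5, 4]


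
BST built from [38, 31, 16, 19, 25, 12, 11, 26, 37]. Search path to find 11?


BST root = 38
Search for 11: compare at each node
Path: [38, 31, 16, 12, 11]


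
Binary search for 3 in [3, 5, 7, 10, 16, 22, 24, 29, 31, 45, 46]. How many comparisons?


Search for 3:
[0,10] mid=5 arr[5]=22
[0,4] mid=2 arr[2]=7
[0,1] mid=0 arr[0]=3
Total: 3 comparisons


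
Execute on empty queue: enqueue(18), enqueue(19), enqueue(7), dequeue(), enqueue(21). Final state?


enqueue(18) -> [18]
enqueue(19) -> [18, 19]
enqueue(7) -> [18, 19, 7]
dequeue() returns 18 -> [19, 7]
enqueue(21) -> [19, 7, 21]
Final queue (front to back): [19, 7, 21]


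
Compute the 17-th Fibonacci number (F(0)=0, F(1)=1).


F(n)=F(n-1)+F(n-2)
...F(15)=610, F(16)=987, F(17)=1597


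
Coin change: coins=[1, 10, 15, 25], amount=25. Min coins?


dp[0]=0; dp[i]=1+min(dp[i-c] for c in coins)
...dp[20]=2, dp[21]=3, dp[22]=4, dp[23]=5, dp[24]=6, dp[25]=1
Minimum coins for 25 = 1


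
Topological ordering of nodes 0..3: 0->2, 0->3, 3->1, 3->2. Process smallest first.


Kahn's algorithm, process smallest node first
Order: [0, 3, 1, 2]


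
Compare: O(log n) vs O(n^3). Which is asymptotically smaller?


logarithmic grows slower than cubic
O(log n) is asymptotically smaller; O(n^3) grows faster


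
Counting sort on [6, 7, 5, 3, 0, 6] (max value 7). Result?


Count array: [1, 0, 0, 1, 0, 1, 2, 1]
Reconstruct: [0, 3, 5, 6, 6, 7]


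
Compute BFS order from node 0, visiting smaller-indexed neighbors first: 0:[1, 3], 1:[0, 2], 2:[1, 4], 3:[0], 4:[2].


BFS queue: start with [0]
Visit order: [0, 1, 3, 2, 4]


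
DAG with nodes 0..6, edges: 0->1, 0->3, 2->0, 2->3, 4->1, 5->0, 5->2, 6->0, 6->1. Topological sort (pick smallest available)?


Kahn's algorithm, process smallest node first
Order: [4, 5, 2, 6, 0, 1, 3]


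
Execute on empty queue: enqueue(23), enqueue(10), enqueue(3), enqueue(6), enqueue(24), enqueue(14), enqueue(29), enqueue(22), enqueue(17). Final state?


enqueue(23) -> [23]
enqueue(10) -> [23, 10]
enqueue(3) -> [23, 10, 3]
enqueue(6) -> [23, 10, 3, 6]
enqueue(24) -> [23, 10, 3, 6, 24]
enqueue(14) -> [23, 10, 3, 6, 24, 14]
enqueue(29) -> [23, 10, 3, 6, 24, 14, 29]
enqueue(22) -> [23, 10, 3, 6, 24, 14, 29, 22]
enqueue(17) -> [23, 10, 3, 6, 24, 14, 29, 22, 17]
Final queue (front to back): [23, 10, 3, 6, 24, 14, 29, 22, 17]


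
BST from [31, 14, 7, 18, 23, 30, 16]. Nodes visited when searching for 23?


BST root = 31
Search for 23: compare at each node
Path: [31, 14, 18, 23]


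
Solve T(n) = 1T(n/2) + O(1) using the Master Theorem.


a=1, b=2, c=0. log_2(1)=0 = c=0. Case 2: O(n^c log n) = O(log n)
Complexity: O(log n)


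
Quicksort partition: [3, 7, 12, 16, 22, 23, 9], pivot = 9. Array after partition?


Elements <= 9 go left of pivot.
Result: [3, 7, 9, 16, 22, 23, 12], pivot at index 2


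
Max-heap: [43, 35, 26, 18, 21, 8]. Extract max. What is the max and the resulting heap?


Max = 43
Replace root with last, heapify down
Resulting heap: [35, 21, 26, 18, 8]


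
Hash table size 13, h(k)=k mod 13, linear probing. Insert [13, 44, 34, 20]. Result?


Insertions: 13->slot 0; 44->slot 5; 34->slot 8; 20->slot 7
Table: [13, None, None, None, None, 44, None, 20, 34, None, None, None, None]


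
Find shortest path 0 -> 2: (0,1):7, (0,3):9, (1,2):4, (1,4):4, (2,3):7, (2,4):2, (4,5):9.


Dijkstra from 0:
Distances: {0: 0, 1: 7, 2: 11, 3: 9, 4: 11, 5: 20}
Shortest distance to 2 = 11, path = [0, 1, 2]


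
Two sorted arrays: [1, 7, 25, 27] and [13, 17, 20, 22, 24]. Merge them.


Compare heads, take smaller each step.
Merged: [1, 7, 13, 17, 20, 22, 24, 25, 27]


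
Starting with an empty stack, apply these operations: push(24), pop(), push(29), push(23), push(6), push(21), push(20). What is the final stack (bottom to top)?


push(24) -> [24]
pop() returns 24 -> []
push(29) -> [29]
push(23) -> [29, 23]
push(6) -> [29, 23, 6]
push(21) -> [29, 23, 6, 21]
push(20) -> [29, 23, 6, 21, 20]
Final stack (bottom to top): [29, 23, 6, 21, 20]


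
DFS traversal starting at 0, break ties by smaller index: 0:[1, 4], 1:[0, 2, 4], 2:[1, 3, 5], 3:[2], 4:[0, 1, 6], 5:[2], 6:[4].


DFS stack-based: start with [0]
Visit order: [0, 1, 2, 3, 5, 4, 6]


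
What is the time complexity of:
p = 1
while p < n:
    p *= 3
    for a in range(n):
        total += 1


Per nesting level: O(log n) * O(n) = O(n log n)
Complexity: O(n log n)


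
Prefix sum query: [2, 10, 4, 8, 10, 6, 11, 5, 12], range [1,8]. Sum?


Prefix sums: [0, 2, 12, 16, 24, 34, 40, 51, 56, 68]
Sum[1..8] = prefix[9] - prefix[1] = 68 - 2 = 66


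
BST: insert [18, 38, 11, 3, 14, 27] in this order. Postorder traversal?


Root = 18; build tree by BST insertion.
Postorder traversal: [3, 14, 11, 27, 38, 18]


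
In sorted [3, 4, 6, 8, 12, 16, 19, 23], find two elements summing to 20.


Two pointers: lo=0, hi=7
Found pair: (4, 16) summing to 20


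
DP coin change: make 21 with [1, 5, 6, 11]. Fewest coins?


dp[0]=0; dp[i]=1+min(dp[i-c] for c in coins)
...dp[16]=2, dp[17]=2, dp[18]=3, dp[19]=4, dp[20]=4, dp[21]=3
Minimum coins for 21 = 3


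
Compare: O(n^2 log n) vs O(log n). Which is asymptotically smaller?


logarithmic grows slower than n^2 log n
O(log n) is asymptotically smaller; O(n^2 log n) grows faster


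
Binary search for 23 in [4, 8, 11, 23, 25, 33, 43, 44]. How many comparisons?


Search for 23:
[0,7] mid=3 arr[3]=23
Total: 1 comparisons


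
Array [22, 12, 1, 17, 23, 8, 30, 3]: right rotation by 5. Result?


Right rotate by 5: [17, 23, 8, 30, 3, 22, 12, 1]


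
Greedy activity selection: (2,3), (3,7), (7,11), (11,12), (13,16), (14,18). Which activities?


Greedy: pick earliest-ending, then skip overlaps.
Selected (5 activities): [(2, 3), (3, 7), (7, 11), (11, 12), (13, 16)]


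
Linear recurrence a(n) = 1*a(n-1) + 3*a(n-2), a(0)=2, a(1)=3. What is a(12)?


Build bottom-up:
...a(10)=6525, a(11)=15003, a(12)=1*15003+3*6525=34578


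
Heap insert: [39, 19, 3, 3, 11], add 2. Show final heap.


Append 2: [39, 19, 3, 3, 11, 2]
Bubble up: no swaps needed
Result: [39, 19, 3, 3, 11, 2]


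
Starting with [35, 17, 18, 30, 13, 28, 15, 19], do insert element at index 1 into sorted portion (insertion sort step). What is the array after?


After one pass: [17, 35, 18, 30, 13, 28, 15, 19]


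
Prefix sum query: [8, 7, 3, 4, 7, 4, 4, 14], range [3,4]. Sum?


Prefix sums: [0, 8, 15, 18, 22, 29, 33, 37, 51]
Sum[3..4] = prefix[5] - prefix[3] = 29 - 18 = 11


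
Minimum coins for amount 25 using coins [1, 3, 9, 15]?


dp[0]=0; dp[i]=1+min(dp[i-c] for c in coins)
...dp[20]=4, dp[21]=3, dp[22]=4, dp[23]=5, dp[24]=2, dp[25]=3
Minimum coins for 25 = 3
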